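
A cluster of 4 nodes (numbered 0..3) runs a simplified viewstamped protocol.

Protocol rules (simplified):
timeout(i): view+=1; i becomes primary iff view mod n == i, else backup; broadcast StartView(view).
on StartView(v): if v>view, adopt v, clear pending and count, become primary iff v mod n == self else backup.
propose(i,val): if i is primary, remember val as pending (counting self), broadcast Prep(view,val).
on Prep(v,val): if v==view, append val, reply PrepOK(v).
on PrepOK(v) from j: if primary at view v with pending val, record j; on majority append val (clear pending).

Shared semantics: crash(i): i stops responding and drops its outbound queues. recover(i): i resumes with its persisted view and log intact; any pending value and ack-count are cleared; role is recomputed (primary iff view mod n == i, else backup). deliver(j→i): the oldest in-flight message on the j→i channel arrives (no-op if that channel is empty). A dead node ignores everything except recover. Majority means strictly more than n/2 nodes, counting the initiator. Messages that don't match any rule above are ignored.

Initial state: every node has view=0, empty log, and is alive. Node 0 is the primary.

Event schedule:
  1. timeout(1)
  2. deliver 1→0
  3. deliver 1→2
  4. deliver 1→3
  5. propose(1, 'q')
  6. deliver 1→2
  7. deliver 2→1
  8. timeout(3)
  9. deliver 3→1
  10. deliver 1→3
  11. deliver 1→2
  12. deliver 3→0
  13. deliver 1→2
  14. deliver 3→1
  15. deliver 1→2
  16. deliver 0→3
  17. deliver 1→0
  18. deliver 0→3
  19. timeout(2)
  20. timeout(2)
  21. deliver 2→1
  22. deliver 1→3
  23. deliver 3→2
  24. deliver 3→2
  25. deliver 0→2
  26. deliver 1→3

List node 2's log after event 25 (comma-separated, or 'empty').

1. timeout(1):  <1:prim v1 ->
2. deliver 1→0:  <0:back v1 ->
3. deliver 1→2:  <2:back v1 ->
4. deliver 1→3:  <3:back v1 ->
5. propose(1,'q'):  nop
6. deliver 1→2:  <2:back v1 q>
7. deliver 2→1:  nop
8. timeout(3):  <3:back v2 ->
9. deliver 3→1:  <1:back v2 ->
10. deliver 1→3:  nop
11. deliver 1→2:  nop
12. deliver 3→0:  <0:back v2 ->
13. deliver 1→2:  nop
14. deliver 3→1:  nop
15. deliver 1→2:  nop
16. deliver 0→3:  nop
17. deliver 1→0:  nop
18. deliver 0→3:  nop
19. timeout(2):  <2:prim v2 q>
20. timeout(2):  <2:back v3 q>
21. deliver 2→1:  nop
22. deliver 1→3:  nop
23. deliver 3→2:  nop
24. deliver 3→2:  nop
25. deliver 0→2:  nop

q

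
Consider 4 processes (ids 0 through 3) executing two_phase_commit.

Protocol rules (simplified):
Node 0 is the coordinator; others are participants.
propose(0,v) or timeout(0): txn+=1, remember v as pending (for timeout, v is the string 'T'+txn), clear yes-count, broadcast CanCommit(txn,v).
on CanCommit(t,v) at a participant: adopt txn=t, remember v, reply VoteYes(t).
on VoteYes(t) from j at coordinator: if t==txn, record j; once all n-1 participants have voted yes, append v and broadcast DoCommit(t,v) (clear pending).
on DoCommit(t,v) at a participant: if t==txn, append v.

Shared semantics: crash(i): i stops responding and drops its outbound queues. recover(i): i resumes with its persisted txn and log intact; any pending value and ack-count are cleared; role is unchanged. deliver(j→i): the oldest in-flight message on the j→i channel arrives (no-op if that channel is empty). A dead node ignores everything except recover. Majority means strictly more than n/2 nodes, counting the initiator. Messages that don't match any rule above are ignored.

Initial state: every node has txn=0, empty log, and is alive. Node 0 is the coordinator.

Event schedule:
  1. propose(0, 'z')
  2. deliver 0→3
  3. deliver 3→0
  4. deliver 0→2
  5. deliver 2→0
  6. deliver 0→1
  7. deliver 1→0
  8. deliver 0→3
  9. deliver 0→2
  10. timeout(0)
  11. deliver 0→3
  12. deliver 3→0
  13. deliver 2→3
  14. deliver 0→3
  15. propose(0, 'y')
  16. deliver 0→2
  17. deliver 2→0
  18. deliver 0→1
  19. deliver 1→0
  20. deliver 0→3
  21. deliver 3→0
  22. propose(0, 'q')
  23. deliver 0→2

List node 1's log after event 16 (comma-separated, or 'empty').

empty

[1] propose(0,'z') → N0(coor t1 [-])
[2] deliver 0→3 → N3(part t1 [-])
[3] deliver 3→0 → ∅
[4] deliver 0→2 → N2(part t1 [-])
[5] deliver 2→0 → ∅
[6] deliver 0→1 → N1(part t1 [-])
[7] deliver 1→0 → N0(coor t1 [z])
[8] deliver 0→3 → N3(part t1 [z])
[9] deliver 0→2 → N2(part t1 [z])
[10] timeout(0) → N0(coor t2 [z])
[11] deliver 0→3 → N3(part t2 [z])
[12] deliver 3→0 → ∅
[13] deliver 2→3 → ∅
[14] deliver 0→3 → ∅
[15] propose(0,'y') → N0(coor t3 [z])
[16] deliver 0→2 → N2(part t2 [z])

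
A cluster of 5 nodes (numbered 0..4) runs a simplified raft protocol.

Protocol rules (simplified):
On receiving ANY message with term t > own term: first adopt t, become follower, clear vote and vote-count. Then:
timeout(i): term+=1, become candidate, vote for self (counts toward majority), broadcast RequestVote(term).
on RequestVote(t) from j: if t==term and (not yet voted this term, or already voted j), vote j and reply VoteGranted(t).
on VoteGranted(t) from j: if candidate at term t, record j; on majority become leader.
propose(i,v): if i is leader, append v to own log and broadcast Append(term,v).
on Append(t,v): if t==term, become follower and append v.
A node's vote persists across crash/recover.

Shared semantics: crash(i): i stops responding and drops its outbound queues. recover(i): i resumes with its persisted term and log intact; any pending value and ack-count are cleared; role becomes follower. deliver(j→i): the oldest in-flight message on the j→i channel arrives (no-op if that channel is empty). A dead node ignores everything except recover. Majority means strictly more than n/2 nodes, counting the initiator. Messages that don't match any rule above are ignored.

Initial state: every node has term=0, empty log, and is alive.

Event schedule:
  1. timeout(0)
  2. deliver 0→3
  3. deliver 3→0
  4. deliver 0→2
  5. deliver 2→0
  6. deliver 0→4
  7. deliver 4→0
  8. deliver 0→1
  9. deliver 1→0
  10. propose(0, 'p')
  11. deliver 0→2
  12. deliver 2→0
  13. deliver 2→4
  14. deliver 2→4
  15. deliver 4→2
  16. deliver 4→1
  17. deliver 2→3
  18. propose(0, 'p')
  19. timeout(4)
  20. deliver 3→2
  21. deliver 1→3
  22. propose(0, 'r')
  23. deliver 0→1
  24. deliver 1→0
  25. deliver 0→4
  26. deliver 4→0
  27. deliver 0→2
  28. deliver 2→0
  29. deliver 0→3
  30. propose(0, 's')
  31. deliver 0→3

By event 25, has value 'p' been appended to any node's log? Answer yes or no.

1. timeout(0):  <0:cand t1 ->
2. deliver 0→3:  <3:foll t1 ->
3. deliver 3→0:  nop
4. deliver 0→2:  <2:foll t1 ->
5. deliver 2→0:  <0:lead t1 ->
6. deliver 0→4:  <4:foll t1 ->
7. deliver 4→0:  nop
8. deliver 0→1:  <1:foll t1 ->
9. deliver 1→0:  nop
10. propose(0,'p'):  <0:lead t1 p>
11. deliver 0→2:  <2:foll t1 p>
12. deliver 2→0:  nop
13. deliver 2→4:  nop
14. deliver 2→4:  nop
15. deliver 4→2:  nop
16. deliver 4→1:  nop
17. deliver 2→3:  nop
18. propose(0,'p'):  <0:lead t1 p,p>
19. timeout(4):  <4:cand t2 ->
20. deliver 3→2:  nop
21. deliver 1→3:  nop
22. propose(0,'r'):  <0:lead t1 p,p,r>
23. deliver 0→1:  <1:foll t1 p>
24. deliver 1→0:  nop
25. deliver 0→4:  nop

yes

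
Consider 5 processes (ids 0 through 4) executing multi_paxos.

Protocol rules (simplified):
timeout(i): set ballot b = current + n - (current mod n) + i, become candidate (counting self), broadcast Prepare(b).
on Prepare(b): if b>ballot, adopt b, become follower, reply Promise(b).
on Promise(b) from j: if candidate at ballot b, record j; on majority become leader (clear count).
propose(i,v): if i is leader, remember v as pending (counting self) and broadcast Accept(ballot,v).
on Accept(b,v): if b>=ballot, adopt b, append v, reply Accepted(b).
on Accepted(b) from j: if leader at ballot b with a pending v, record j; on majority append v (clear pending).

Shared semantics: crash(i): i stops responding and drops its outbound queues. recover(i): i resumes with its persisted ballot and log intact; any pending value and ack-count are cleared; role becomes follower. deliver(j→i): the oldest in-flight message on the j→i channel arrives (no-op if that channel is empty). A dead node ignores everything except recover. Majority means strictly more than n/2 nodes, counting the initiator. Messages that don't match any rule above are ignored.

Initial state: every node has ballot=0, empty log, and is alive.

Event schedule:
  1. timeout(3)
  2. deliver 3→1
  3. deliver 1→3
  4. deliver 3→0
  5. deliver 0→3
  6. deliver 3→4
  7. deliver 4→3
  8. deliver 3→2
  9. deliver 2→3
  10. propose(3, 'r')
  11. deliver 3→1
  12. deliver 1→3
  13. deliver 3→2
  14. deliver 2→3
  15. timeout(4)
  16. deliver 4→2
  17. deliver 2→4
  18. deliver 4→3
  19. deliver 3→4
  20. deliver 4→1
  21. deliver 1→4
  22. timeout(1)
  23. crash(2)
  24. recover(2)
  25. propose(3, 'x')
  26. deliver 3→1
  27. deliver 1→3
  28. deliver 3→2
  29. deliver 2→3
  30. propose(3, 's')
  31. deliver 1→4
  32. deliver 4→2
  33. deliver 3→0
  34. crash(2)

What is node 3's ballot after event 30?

16

e1 timeout(3): 3[cand,b=8,-]
e2 deliver 3→1: 1[foll,b=8,-]
e3 deliver 1→3: ·
e4 deliver 3→0: 0[foll,b=8,-]
e5 deliver 0→3: 3[lead,b=8,-]
e6 deliver 3→4: 4[foll,b=8,-]
e7 deliver 4→3: ·
e8 deliver 3→2: 2[foll,b=8,-]
e9 deliver 2→3: ·
e10 propose(3,'r'): ·
e11 deliver 3→1: 1[foll,b=8,r]
e12 deliver 1→3: ·
e13 deliver 3→2: 2[foll,b=8,r]
e14 deliver 2→3: 3[lead,b=8,r]
e15 timeout(4): 4[cand,b=14,-]
e16 deliver 4→2: 2[foll,b=14,r]
e17 deliver 2→4: ·
e18 deliver 4→3: 3[foll,b=14,r]
e19 deliver 3→4: ·
e20 deliver 4→1: 1[foll,b=14,r]
e21 deliver 1→4: 4[lead,b=14,-]
e22 timeout(1): 1[cand,b=16,r]
e23 crash(2): 2[✗foll,b=14,r]
e24 recover(2): 2[foll,b=14,r]
e25 propose(3,'x'): ·
e26 deliver 3→1: ·
e27 deliver 1→3: 3[foll,b=16,r]
e28 deliver 3→2: ·
e29 deliver 2→3: ·
e30 propose(3,'s'): ·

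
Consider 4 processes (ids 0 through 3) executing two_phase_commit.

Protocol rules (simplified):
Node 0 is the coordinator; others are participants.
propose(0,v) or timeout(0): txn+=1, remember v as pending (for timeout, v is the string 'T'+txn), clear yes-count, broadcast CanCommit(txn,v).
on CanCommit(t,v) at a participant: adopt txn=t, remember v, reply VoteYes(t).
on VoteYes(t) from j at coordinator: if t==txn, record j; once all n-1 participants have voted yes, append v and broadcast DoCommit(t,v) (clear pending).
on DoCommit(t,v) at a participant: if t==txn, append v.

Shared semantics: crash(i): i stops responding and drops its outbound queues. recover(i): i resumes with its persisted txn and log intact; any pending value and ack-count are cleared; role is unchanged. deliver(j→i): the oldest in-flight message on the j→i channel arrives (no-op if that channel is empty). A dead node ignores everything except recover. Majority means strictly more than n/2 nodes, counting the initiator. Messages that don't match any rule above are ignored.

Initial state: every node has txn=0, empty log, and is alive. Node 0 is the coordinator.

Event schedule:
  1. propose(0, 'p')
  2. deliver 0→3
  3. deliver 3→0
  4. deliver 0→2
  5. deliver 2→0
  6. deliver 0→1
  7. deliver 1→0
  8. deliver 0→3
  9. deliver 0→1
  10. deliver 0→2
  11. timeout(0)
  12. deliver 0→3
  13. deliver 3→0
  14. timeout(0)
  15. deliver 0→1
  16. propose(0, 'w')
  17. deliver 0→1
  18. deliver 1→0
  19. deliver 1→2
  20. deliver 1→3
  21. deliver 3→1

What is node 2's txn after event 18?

1

1. propose(0,'p'):  <0:coor t1 ->
2. deliver 0→3:  <3:part t1 ->
3. deliver 3→0:  nop
4. deliver 0→2:  <2:part t1 ->
5. deliver 2→0:  nop
6. deliver 0→1:  <1:part t1 ->
7. deliver 1→0:  <0:coor t1 p>
8. deliver 0→3:  <3:part t1 p>
9. deliver 0→1:  <1:part t1 p>
10. deliver 0→2:  <2:part t1 p>
11. timeout(0):  <0:coor t2 p>
12. deliver 0→3:  <3:part t2 p>
13. deliver 3→0:  nop
14. timeout(0):  <0:coor t3 p>
15. deliver 0→1:  <1:part t2 p>
16. propose(0,'w'):  <0:coor t4 p>
17. deliver 0→1:  <1:part t3 p>
18. deliver 1→0:  nop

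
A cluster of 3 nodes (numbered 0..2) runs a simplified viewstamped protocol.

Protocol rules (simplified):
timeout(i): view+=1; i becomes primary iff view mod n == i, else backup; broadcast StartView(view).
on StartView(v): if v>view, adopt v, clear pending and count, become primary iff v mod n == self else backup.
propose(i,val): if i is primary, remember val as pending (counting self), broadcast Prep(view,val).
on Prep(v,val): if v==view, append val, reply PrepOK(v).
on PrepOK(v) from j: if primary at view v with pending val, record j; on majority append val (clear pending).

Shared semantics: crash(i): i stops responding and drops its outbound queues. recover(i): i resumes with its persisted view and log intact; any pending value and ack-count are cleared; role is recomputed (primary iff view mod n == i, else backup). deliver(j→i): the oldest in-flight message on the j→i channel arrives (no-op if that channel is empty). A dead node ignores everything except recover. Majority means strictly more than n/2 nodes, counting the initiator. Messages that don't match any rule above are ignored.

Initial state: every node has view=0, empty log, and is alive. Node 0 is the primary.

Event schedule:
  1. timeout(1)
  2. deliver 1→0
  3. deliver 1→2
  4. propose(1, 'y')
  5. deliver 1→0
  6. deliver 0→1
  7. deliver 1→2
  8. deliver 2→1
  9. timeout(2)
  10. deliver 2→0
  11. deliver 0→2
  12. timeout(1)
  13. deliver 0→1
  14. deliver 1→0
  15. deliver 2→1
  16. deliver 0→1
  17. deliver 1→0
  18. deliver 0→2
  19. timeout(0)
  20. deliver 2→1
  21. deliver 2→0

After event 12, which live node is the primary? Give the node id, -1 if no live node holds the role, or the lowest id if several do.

after 1 — timeout(1): n1:prim/v1/[-]
after 2 — deliver 1→0: n0:back/v1/[-]
after 3 — deliver 1→2: n2:back/v1/[-]
after 4 — propose(1,'y'): ·
after 5 — deliver 1→0: n0:back/v1/[y]
after 6 — deliver 0→1: n1:prim/v1/[y]
after 7 — deliver 1→2: n2:back/v1/[y]
after 8 — deliver 2→1: ·
after 9 — timeout(2): n2:prim/v2/[y]
after 10 — deliver 2→0: n0:back/v2/[y]
after 11 — deliver 0→2: ·
after 12 — timeout(1): n1:back/v2/[y]

2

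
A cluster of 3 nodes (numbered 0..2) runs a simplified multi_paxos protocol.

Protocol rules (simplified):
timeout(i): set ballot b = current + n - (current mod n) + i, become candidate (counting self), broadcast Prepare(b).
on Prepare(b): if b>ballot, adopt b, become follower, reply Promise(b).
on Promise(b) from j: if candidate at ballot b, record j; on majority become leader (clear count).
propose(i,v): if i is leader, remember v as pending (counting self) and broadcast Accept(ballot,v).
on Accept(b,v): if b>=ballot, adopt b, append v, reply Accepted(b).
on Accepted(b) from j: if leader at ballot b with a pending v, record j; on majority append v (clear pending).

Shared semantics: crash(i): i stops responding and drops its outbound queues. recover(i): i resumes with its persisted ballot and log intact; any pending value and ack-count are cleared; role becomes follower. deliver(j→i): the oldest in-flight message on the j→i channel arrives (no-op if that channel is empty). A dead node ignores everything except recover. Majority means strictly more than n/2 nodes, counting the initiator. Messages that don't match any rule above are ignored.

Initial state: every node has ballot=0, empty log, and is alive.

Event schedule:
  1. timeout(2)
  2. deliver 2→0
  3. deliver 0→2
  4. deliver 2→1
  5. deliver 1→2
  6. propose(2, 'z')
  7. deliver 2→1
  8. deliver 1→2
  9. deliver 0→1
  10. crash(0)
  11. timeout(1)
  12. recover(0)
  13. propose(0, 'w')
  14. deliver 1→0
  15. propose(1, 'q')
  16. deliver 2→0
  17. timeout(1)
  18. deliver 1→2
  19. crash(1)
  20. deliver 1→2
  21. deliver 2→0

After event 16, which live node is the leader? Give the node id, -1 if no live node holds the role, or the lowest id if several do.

2

1. timeout(2):  <2:cand b5 ->
2. deliver 2→0:  <0:foll b5 ->
3. deliver 0→2:  <2:lead b5 ->
4. deliver 2→1:  <1:foll b5 ->
5. deliver 1→2:  nop
6. propose(2,'z'):  nop
7. deliver 2→1:  <1:foll b5 z>
8. deliver 1→2:  <2:lead b5 z>
9. deliver 0→1:  nop
10. crash(0):  <0:✗foll b5 ->
11. timeout(1):  <1:cand b7 z>
12. recover(0):  <0:foll b5 ->
13. propose(0,'w'):  nop
14. deliver 1→0:  <0:foll b7 ->
15. propose(1,'q'):  nop
16. deliver 2→0:  nop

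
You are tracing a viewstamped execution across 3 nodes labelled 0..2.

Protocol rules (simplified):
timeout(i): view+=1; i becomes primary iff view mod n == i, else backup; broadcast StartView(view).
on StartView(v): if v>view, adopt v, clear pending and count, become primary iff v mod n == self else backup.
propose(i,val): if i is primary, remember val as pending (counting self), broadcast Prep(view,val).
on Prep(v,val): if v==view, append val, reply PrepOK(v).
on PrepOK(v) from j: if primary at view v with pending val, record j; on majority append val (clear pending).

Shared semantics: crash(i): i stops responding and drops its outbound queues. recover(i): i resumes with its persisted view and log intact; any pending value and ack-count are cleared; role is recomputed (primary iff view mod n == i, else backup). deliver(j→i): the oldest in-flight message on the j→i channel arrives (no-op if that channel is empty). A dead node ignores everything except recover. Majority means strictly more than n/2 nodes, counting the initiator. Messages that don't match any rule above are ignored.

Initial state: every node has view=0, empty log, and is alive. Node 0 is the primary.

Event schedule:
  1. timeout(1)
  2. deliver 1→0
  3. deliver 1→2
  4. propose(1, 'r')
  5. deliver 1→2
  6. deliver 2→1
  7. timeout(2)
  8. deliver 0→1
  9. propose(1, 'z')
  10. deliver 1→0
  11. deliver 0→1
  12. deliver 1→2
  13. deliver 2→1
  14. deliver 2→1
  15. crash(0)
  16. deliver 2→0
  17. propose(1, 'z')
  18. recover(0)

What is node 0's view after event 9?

[1] timeout(1) → N1(prim v1 [-])
[2] deliver 1→0 → N0(back v1 [-])
[3] deliver 1→2 → N2(back v1 [-])
[4] propose(1,'r') → ∅
[5] deliver 1→2 → N2(back v1 [r])
[6] deliver 2→1 → N1(prim v1 [r])
[7] timeout(2) → N2(prim v2 [r])
[8] deliver 0→1 → ∅
[9] propose(1,'z') → ∅

1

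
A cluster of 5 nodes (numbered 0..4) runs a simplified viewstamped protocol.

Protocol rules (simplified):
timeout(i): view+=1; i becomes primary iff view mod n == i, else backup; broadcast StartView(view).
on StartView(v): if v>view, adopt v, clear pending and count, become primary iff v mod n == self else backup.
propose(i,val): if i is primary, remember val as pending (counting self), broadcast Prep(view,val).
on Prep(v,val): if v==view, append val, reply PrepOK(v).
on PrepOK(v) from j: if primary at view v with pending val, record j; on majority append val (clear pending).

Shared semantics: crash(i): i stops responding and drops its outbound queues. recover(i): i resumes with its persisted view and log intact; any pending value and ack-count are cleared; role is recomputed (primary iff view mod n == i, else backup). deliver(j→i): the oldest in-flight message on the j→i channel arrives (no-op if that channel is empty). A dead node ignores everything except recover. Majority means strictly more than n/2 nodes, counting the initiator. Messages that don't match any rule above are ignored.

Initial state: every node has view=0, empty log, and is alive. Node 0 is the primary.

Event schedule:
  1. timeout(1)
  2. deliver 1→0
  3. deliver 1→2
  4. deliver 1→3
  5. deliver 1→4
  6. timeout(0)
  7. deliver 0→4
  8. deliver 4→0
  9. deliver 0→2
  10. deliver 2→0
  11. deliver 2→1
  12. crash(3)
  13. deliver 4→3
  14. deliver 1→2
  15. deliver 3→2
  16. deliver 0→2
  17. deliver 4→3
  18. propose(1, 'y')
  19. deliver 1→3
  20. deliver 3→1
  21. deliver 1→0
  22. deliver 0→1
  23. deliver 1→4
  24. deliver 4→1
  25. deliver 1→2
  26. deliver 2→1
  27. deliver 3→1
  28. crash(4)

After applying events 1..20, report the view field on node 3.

1

step 1 timeout(1): 1={prim,v=1,log=-}
step 2 deliver 1→0: 0={back,v=1,log=-}
step 3 deliver 1→2: 2={back,v=1,log=-}
step 4 deliver 1→3: 3={back,v=1,log=-}
step 5 deliver 1→4: 4={back,v=1,log=-}
step 6 timeout(0): 0={back,v=2,log=-}
step 7 deliver 0→4: 4={back,v=2,log=-}
step 8 deliver 4→0: —
step 9 deliver 0→2: 2={prim,v=2,log=-}
step 10 deliver 2→0: —
step 11 deliver 2→1: —
step 12 crash(3): 3={✗back,v=1,log=-}
step 13 deliver 4→3: —
step 14 deliver 1→2: —
step 15 deliver 3→2: —
step 16 deliver 0→2: —
step 17 deliver 4→3: —
step 18 propose(1,'y'): —
step 19 deliver 1→3: —
step 20 deliver 3→1: —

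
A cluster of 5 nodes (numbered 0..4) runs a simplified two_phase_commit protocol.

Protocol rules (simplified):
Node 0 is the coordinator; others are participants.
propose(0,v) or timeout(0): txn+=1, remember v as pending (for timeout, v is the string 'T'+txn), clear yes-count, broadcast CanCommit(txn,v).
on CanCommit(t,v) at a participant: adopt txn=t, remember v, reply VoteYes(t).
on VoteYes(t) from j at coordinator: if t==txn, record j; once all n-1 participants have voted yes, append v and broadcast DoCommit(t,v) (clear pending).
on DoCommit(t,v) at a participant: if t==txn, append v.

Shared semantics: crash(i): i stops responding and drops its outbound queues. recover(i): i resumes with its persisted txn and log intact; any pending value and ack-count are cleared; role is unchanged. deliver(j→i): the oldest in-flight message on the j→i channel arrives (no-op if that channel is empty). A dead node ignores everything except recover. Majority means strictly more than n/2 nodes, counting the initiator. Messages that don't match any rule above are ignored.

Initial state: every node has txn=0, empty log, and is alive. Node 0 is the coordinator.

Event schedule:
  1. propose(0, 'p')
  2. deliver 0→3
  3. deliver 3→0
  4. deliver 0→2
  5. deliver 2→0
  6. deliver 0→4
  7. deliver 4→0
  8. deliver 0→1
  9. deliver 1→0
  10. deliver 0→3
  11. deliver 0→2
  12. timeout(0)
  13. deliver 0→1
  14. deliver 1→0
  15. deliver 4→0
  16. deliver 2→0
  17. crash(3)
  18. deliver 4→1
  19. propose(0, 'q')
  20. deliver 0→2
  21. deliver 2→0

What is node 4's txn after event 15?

1. propose(0,'p'):  <0:coor t1 ->
2. deliver 0→3:  <3:part t1 ->
3. deliver 3→0:  nop
4. deliver 0→2:  <2:part t1 ->
5. deliver 2→0:  nop
6. deliver 0→4:  <4:part t1 ->
7. deliver 4→0:  nop
8. deliver 0→1:  <1:part t1 ->
9. deliver 1→0:  <0:coor t1 p>
10. deliver 0→3:  <3:part t1 p>
11. deliver 0→2:  <2:part t1 p>
12. timeout(0):  <0:coor t2 p>
13. deliver 0→1:  <1:part t1 p>
14. deliver 1→0:  nop
15. deliver 4→0:  nop

1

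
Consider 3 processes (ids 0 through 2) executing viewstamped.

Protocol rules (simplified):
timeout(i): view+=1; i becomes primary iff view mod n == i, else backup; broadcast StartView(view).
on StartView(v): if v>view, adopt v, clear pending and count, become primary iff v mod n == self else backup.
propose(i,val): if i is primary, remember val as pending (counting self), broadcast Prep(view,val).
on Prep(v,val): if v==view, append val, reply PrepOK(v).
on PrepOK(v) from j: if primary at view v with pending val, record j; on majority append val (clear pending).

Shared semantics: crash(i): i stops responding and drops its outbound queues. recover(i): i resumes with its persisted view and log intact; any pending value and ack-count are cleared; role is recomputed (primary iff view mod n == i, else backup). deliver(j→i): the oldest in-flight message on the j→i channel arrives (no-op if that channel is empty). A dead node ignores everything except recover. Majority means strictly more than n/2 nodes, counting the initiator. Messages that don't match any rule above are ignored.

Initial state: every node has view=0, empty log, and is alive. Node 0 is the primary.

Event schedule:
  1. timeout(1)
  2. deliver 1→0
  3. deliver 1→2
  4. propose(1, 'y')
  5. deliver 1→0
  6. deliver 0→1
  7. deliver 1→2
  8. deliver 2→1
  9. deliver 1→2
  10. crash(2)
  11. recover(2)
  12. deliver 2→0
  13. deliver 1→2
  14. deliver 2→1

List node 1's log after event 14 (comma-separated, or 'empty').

[1] timeout(1) → N1(prim v1 [-])
[2] deliver 1→0 → N0(back v1 [-])
[3] deliver 1→2 → N2(back v1 [-])
[4] propose(1,'y') → ∅
[5] deliver 1→0 → N0(back v1 [y])
[6] deliver 0→1 → N1(prim v1 [y])
[7] deliver 1→2 → N2(back v1 [y])
[8] deliver 2→1 → ∅
[9] deliver 1→2 → ∅
[10] crash(2) → N2(✗back v1 [y])
[11] recover(2) → N2(back v1 [y])
[12] deliver 2→0 → ∅
[13] deliver 1→2 → ∅
[14] deliver 2→1 → ∅

y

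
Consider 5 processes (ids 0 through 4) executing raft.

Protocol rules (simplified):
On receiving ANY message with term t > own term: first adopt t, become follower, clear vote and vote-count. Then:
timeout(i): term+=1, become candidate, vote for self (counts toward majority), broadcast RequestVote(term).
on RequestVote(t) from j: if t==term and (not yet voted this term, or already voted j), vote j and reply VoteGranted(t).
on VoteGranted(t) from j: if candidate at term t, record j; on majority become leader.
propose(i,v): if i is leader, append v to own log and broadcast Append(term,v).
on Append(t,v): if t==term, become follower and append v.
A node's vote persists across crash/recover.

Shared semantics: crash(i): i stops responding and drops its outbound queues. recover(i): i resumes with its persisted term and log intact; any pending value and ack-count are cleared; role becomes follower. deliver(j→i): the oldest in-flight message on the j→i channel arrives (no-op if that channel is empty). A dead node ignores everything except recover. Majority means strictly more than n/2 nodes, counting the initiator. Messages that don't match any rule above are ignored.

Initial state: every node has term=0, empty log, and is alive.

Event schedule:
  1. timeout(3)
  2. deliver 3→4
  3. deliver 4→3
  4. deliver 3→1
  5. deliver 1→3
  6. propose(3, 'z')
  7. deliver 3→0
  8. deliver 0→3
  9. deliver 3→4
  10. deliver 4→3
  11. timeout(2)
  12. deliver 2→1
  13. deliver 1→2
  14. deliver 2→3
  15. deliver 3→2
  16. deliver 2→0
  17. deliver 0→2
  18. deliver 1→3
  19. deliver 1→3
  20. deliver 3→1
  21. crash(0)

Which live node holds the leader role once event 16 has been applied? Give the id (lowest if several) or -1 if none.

3

[1] timeout(3) → N3(cand t1 [-])
[2] deliver 3→4 → N4(foll t1 [-])
[3] deliver 4→3 → ∅
[4] deliver 3→1 → N1(foll t1 [-])
[5] deliver 1→3 → N3(lead t1 [-])
[6] propose(3,'z') → N3(lead t1 [z])
[7] deliver 3→0 → N0(foll t1 [-])
[8] deliver 0→3 → ∅
[9] deliver 3→4 → N4(foll t1 [z])
[10] deliver 4→3 → ∅
[11] timeout(2) → N2(cand t1 [-])
[12] deliver 2→1 → ∅
[13] deliver 1→2 → ∅
[14] deliver 2→3 → ∅
[15] deliver 3→2 → ∅
[16] deliver 2→0 → ∅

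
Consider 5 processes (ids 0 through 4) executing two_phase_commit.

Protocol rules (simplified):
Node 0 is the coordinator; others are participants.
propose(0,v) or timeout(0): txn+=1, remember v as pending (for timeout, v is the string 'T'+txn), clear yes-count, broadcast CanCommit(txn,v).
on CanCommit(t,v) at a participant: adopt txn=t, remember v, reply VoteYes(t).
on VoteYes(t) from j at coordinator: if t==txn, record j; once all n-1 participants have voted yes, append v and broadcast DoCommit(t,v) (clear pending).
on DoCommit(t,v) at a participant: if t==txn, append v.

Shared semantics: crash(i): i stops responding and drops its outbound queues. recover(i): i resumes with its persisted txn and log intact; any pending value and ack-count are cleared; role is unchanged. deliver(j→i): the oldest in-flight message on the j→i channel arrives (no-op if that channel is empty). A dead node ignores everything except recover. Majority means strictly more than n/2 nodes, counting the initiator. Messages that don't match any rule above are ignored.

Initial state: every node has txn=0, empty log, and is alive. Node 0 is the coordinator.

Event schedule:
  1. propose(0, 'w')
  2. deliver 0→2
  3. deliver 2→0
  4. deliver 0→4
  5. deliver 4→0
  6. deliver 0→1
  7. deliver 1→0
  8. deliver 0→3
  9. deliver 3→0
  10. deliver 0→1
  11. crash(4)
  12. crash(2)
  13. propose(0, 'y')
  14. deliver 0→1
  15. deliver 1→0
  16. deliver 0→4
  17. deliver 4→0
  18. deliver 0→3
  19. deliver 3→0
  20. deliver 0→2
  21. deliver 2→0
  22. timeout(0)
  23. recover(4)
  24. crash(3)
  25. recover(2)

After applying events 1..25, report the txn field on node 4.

1

[1] propose(0,'w') → N0(coor t1 [-])
[2] deliver 0→2 → N2(part t1 [-])
[3] deliver 2→0 → ∅
[4] deliver 0→4 → N4(part t1 [-])
[5] deliver 4→0 → ∅
[6] deliver 0→1 → N1(part t1 [-])
[7] deliver 1→0 → ∅
[8] deliver 0→3 → N3(part t1 [-])
[9] deliver 3→0 → N0(coor t1 [w])
[10] deliver 0→1 → N1(part t1 [w])
[11] crash(4) → N4(✗part t1 [-])
[12] crash(2) → N2(✗part t1 [-])
[13] propose(0,'y') → N0(coor t2 [w])
[14] deliver 0→1 → N1(part t2 [w])
[15] deliver 1→0 → ∅
[16] deliver 0→4 → ∅
[17] deliver 4→0 → ∅
[18] deliver 0→3 → N3(part t1 [w])
[19] deliver 3→0 → ∅
[20] deliver 0→2 → ∅
[21] deliver 2→0 → ∅
[22] timeout(0) → N0(coor t3 [w])
[23] recover(4) → N4(part t1 [-])
[24] crash(3) → N3(✗part t1 [w])
[25] recover(2) → N2(part t1 [-])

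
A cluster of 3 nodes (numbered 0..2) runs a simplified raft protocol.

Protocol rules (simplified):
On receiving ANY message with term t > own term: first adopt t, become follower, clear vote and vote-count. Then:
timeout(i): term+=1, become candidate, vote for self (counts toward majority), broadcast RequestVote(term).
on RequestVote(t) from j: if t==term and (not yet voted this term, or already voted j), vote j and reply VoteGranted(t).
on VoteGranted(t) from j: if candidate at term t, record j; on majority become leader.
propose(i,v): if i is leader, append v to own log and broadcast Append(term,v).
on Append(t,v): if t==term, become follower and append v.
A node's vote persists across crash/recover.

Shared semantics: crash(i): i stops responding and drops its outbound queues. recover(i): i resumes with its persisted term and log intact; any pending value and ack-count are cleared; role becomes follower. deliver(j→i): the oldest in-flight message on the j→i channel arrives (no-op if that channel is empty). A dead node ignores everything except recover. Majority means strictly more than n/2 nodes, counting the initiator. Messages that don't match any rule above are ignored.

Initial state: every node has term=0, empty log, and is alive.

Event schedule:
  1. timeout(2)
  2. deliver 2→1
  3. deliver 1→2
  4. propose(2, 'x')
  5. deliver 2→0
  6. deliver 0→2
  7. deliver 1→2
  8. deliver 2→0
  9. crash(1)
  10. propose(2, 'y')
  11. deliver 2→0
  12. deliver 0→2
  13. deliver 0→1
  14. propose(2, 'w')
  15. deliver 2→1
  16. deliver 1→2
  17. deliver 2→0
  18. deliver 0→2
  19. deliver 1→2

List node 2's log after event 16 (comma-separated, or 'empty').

x,y,w

1. timeout(2):  <2:cand t1 ->
2. deliver 2→1:  <1:foll t1 ->
3. deliver 1→2:  <2:lead t1 ->
4. propose(2,'x'):  <2:lead t1 x>
5. deliver 2→0:  <0:foll t1 ->
6. deliver 0→2:  nop
7. deliver 1→2:  nop
8. deliver 2→0:  <0:foll t1 x>
9. crash(1):  <1:✗foll t1 ->
10. propose(2,'y'):  <2:lead t1 x,y>
11. deliver 2→0:  <0:foll t1 x,y>
12. deliver 0→2:  nop
13. deliver 0→1:  nop
14. propose(2,'w'):  <2:lead t1 x,y,w>
15. deliver 2→1:  nop
16. deliver 1→2:  nop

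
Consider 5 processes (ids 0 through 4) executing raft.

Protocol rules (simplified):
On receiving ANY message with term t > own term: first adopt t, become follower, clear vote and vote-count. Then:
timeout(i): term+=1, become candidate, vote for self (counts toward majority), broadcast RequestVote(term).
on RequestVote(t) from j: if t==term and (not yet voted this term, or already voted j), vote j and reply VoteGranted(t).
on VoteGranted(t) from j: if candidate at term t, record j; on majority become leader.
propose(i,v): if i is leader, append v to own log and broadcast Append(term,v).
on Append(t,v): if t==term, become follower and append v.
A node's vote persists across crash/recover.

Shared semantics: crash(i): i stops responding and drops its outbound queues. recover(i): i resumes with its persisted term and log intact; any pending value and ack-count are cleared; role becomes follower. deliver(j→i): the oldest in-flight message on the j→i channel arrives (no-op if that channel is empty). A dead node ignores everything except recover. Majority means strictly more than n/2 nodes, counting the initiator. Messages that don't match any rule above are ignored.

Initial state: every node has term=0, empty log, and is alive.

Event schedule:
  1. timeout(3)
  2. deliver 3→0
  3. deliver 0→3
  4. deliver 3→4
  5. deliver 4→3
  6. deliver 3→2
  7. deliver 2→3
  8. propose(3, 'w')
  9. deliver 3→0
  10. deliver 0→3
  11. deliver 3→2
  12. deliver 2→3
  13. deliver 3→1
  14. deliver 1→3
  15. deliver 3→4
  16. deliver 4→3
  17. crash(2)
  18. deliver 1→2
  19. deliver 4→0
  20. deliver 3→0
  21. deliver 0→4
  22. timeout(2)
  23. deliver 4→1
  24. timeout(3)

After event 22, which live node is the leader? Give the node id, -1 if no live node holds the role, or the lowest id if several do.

e1 timeout(3): 3[cand,t=1,-]
e2 deliver 3→0: 0[foll,t=1,-]
e3 deliver 0→3: ·
e4 deliver 3→4: 4[foll,t=1,-]
e5 deliver 4→3: 3[lead,t=1,-]
e6 deliver 3→2: 2[foll,t=1,-]
e7 deliver 2→3: ·
e8 propose(3,'w'): 3[lead,t=1,w]
e9 deliver 3→0: 0[foll,t=1,w]
e10 deliver 0→3: ·
e11 deliver 3→2: 2[foll,t=1,w]
e12 deliver 2→3: ·
e13 deliver 3→1: 1[foll,t=1,-]
e14 deliver 1→3: ·
e15 deliver 3→4: 4[foll,t=1,w]
e16 deliver 4→3: ·
e17 crash(2): 2[✗foll,t=1,w]
e18 deliver 1→2: ·
e19 deliver 4→0: ·
e20 deliver 3→0: ·
e21 deliver 0→4: ·
e22 timeout(2): ·

3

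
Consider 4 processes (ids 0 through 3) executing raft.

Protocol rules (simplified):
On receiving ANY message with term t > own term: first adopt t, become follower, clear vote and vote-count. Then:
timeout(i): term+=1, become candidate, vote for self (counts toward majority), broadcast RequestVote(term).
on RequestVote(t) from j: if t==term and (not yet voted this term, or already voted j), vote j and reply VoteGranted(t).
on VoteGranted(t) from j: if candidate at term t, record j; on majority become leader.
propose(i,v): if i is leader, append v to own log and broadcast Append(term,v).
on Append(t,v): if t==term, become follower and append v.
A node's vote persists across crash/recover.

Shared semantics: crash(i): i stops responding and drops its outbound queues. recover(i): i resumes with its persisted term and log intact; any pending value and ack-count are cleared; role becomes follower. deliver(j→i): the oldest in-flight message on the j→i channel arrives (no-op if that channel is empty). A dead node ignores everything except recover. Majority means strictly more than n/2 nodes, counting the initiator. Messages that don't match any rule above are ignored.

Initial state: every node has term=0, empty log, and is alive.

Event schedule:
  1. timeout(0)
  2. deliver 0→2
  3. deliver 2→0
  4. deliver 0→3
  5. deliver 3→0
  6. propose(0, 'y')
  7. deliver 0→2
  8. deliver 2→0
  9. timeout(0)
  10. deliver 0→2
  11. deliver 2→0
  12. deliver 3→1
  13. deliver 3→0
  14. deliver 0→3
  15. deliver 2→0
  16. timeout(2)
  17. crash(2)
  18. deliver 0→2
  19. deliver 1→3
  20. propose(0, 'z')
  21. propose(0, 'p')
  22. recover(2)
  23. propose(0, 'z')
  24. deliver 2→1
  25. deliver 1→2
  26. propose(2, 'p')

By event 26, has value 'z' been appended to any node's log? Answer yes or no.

e1 timeout(0): 0[cand,t=1,-]
e2 deliver 0→2: 2[foll,t=1,-]
e3 deliver 2→0: ·
e4 deliver 0→3: 3[foll,t=1,-]
e5 deliver 3→0: 0[lead,t=1,-]
e6 propose(0,'y'): 0[lead,t=1,y]
e7 deliver 0→2: 2[foll,t=1,y]
e8 deliver 2→0: ·
e9 timeout(0): 0[cand,t=2,y]
e10 deliver 0→2: 2[foll,t=2,y]
e11 deliver 2→0: ·
e12 deliver 3→1: ·
e13 deliver 3→0: ·
e14 deliver 0→3: 3[foll,t=1,y]
e15 deliver 2→0: ·
e16 timeout(2): 2[cand,t=3,y]
e17 crash(2): 2[✗cand,t=3,y]
e18 deliver 0→2: ·
e19 deliver 1→3: ·
e20 propose(0,'z'): ·
e21 propose(0,'p'): ·
e22 recover(2): 2[foll,t=3,y]
e23 propose(0,'z'): ·
e24 deliver 2→1: ·
e25 deliver 1→2: ·
e26 propose(2,'p'): ·

no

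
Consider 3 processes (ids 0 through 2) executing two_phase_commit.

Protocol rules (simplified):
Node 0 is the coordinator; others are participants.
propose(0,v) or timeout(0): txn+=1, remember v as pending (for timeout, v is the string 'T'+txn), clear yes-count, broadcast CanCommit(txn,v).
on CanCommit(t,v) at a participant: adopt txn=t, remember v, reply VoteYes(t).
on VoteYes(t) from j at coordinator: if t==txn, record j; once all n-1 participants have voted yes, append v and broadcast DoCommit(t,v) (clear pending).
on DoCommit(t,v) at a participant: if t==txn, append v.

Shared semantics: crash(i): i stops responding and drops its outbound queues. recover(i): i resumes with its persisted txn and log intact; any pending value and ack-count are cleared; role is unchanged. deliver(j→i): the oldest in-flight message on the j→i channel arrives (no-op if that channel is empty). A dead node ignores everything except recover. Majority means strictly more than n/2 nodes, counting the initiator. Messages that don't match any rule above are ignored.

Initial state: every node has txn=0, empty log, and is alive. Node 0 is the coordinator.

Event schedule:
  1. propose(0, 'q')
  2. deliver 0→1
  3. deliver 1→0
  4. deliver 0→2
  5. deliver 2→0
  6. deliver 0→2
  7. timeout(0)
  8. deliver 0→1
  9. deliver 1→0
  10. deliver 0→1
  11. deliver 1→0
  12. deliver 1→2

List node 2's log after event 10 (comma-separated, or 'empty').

q

1. propose(0,'q'):  <0:coor t1 ->
2. deliver 0→1:  <1:part t1 ->
3. deliver 1→0:  nop
4. deliver 0→2:  <2:part t1 ->
5. deliver 2→0:  <0:coor t1 q>
6. deliver 0→2:  <2:part t1 q>
7. timeout(0):  <0:coor t2 q>
8. deliver 0→1:  <1:part t1 q>
9. deliver 1→0:  nop
10. deliver 0→1:  <1:part t2 q>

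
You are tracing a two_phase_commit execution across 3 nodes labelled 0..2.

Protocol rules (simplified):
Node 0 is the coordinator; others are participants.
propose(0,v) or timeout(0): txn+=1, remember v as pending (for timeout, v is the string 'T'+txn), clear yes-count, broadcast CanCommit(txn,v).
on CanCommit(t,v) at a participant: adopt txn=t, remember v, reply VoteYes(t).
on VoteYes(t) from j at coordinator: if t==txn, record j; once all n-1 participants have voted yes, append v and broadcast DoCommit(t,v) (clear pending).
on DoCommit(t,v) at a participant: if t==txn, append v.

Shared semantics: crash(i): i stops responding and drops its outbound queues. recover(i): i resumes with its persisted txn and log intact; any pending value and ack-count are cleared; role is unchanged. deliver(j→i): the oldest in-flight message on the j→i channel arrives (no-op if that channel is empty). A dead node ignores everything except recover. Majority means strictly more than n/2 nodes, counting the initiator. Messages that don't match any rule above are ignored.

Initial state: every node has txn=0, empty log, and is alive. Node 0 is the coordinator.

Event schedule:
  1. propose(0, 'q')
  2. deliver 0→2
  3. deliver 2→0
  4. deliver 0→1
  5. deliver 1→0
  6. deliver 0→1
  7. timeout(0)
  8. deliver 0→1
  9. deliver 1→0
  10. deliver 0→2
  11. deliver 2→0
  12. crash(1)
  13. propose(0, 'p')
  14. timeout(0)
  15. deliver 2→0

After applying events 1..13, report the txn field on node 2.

1

after 1 — propose(0,'q'): n0:coor/t1/[-]
after 2 — deliver 0→2: n2:part/t1/[-]
after 3 — deliver 2→0: ·
after 4 — deliver 0→1: n1:part/t1/[-]
after 5 — deliver 1→0: n0:coor/t1/[q]
after 6 — deliver 0→1: n1:part/t1/[q]
after 7 — timeout(0): n0:coor/t2/[q]
after 8 — deliver 0→1: n1:part/t2/[q]
after 9 — deliver 1→0: ·
after 10 — deliver 0→2: n2:part/t1/[q]
after 11 — deliver 2→0: ·
after 12 — crash(1): n1:✗part/t2/[q]
after 13 — propose(0,'p'): n0:coor/t3/[q]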